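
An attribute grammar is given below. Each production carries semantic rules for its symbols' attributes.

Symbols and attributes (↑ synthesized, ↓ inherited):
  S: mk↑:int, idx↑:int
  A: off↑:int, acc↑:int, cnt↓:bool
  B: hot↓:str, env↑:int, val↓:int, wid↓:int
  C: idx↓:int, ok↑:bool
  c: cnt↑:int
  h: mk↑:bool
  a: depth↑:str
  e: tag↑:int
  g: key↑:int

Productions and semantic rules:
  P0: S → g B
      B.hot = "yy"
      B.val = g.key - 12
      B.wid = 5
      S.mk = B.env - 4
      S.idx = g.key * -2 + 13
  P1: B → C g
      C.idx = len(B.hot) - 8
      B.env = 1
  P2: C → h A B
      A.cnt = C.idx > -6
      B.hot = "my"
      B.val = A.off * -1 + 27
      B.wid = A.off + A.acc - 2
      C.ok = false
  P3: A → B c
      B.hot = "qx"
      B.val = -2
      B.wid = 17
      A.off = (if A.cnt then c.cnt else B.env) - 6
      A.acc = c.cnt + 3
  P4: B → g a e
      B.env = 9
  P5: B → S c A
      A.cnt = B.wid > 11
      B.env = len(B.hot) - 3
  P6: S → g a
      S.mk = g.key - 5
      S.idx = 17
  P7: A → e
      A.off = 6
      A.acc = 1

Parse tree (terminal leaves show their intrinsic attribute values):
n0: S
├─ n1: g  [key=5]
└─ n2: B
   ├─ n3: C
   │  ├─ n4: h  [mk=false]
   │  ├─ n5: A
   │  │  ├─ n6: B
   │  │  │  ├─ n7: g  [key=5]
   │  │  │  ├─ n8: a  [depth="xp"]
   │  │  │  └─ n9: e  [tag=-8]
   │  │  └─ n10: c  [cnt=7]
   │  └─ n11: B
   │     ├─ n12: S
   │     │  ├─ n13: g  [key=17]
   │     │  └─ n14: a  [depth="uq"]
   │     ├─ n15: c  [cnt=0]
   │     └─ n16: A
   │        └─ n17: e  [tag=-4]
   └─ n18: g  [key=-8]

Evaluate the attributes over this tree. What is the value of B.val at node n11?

1. n1.key = 5  [terminal]
2. n2.hot = "yy"  ["yy"]
3. n2.val = -7  [g.key - 12]
4. n2.wid = 5  [5]
5. n3.idx = -6  [len(B.hot) - 8]
6. n4.mk = false  [terminal]
7. n5.cnt = false  [C.idx > -6]
8. n6.hot = "qx"  ["qx"]
9. n6.val = -2  [-2]
10. n6.wid = 17  [17]
11. n7.key = 5  [terminal]
12. n8.depth = "xp"  [terminal]
13. n9.tag = -8  [terminal]
14. n6.env = 9  [9]
15. n10.cnt = 7  [terminal]
16. n5.off = 3  [(if A.cnt then c.cnt else B.env) - 6]
17. n5.acc = 10  [c.cnt + 3]
18. n11.hot = "my"  ["my"]
19. n11.val = 24  [A.off * -1 + 27]
20. n11.wid = 11  [A.off + A.acc - 2]
21. n13.key = 17  [terminal]
22. n14.depth = "uq"  [terminal]
23. n12.mk = 12  [g.key - 5]
24. n12.idx = 17  [17]
25. n15.cnt = 0  [terminal]
26. n16.cnt = false  [B.wid > 11]
27. n17.tag = -4  [terminal]
28. n16.off = 6  [6]
29. n16.acc = 1  [1]
30. n11.env = -1  [len(B.hot) - 3]
31. n3.ok = false  [false]
32. n18.key = -8  [terminal]
33. n2.env = 1  [1]
34. n0.mk = -3  [B.env - 4]
35. n0.idx = 3  [g.key * -2 + 13]

24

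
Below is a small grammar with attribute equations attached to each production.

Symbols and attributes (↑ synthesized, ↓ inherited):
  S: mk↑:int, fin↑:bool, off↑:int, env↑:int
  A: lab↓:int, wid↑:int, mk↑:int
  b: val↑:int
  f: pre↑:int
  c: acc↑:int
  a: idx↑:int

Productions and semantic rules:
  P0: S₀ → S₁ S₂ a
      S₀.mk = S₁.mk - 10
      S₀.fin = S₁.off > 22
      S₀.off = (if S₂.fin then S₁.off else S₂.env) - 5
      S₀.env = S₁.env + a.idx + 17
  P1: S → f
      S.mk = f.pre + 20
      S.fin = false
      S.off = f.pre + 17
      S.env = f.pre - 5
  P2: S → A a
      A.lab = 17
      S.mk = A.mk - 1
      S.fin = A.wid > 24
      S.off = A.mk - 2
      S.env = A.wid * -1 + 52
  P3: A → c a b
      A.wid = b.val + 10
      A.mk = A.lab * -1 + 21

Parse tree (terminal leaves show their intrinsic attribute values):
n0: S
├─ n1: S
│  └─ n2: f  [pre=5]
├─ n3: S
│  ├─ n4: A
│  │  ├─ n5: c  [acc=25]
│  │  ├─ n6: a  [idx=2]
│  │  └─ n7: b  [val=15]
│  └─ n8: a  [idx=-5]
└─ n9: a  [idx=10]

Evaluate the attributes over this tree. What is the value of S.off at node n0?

1. n2.pre = 5  [terminal]
2. n1.mk = 25  [f.pre + 20]
3. n1.fin = false  [false]
4. n1.off = 22  [f.pre + 17]
5. n1.env = 0  [f.pre - 5]
6. n4.lab = 17  [17]
7. n5.acc = 25  [terminal]
8. n6.idx = 2  [terminal]
9. n7.val = 15  [terminal]
10. n4.wid = 25  [b.val + 10]
11. n4.mk = 4  [A.lab * -1 + 21]
12. n8.idx = -5  [terminal]
13. n3.mk = 3  [A.mk - 1]
14. n3.fin = true  [A.wid > 24]
15. n3.off = 2  [A.mk - 2]
16. n3.env = 27  [A.wid * -1 + 52]
17. n9.idx = 10  [terminal]
18. n0.mk = 15  [S₁.mk - 10]
19. n0.fin = false  [S₁.off > 22]
20. n0.off = 17  [(if S₂.fin then S₁.off else S₂.env) - 5]
21. n0.env = 27  [S₁.env + a.idx + 17]

17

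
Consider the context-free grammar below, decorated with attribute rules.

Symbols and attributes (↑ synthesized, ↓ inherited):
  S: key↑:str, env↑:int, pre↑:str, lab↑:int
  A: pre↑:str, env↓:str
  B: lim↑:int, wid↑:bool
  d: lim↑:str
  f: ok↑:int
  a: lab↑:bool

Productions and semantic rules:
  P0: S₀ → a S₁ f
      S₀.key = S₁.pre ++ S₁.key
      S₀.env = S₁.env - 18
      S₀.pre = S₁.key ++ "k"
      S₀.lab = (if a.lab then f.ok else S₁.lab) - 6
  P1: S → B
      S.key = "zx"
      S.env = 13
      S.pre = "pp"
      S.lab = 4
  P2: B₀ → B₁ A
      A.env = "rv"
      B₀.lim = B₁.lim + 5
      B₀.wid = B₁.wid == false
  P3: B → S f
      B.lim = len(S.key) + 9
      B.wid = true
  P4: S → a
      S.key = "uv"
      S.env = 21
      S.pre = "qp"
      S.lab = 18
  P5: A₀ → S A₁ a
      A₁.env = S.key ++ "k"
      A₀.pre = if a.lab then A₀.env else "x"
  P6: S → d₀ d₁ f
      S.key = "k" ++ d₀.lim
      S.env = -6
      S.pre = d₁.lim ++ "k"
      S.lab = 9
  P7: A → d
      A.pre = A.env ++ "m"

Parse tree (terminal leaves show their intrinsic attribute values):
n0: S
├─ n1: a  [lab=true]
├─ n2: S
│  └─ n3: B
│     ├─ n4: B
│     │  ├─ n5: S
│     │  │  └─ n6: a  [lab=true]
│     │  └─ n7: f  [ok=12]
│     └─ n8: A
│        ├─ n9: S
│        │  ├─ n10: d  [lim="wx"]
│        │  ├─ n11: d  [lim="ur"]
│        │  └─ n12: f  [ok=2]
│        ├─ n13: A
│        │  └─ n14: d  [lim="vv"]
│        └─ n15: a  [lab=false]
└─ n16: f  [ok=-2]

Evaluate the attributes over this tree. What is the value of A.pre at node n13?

1. n1.lab = true  [terminal]
2. n6.lab = true  [terminal]
3. n5.key = "uv"  ["uv"]
4. n5.env = 21  [21]
5. n5.pre = "qp"  ["qp"]
6. n5.lab = 18  [18]
7. n7.ok = 12  [terminal]
8. n4.lim = 11  [len(S.key) + 9]
9. n4.wid = true  [true]
10. n8.env = "rv"  ["rv"]
11. n10.lim = "wx"  [terminal]
12. n11.lim = "ur"  [terminal]
13. n12.ok = 2  [terminal]
14. n9.key = "kwx"  ["k" ++ d₀.lim]
15. n9.env = -6  [-6]
16. n9.pre = "urk"  [d₁.lim ++ "k"]
17. n9.lab = 9  [9]
18. n13.env = "kwxk"  [S.key ++ "k"]
19. n14.lim = "vv"  [terminal]
20. n13.pre = "kwxkm"  [A.env ++ "m"]
21. n15.lab = false  [terminal]
22. n8.pre = "x"  [if a.lab then A₀.env else "x"]
23. n3.lim = 16  [B₁.lim + 5]
24. n3.wid = false  [B₁.wid == false]
25. n2.key = "zx"  ["zx"]
26. n2.env = 13  [13]
27. n2.pre = "pp"  ["pp"]
28. n2.lab = 4  [4]
29. n16.ok = -2  [terminal]
30. n0.key = "ppzx"  [S₁.pre ++ S₁.key]
31. n0.env = -5  [S₁.env - 18]
32. n0.pre = "zxk"  [S₁.key ++ "k"]
33. n0.lab = -8  [(if a.lab then f.ok else S₁.lab) - 6]

"kwxkm"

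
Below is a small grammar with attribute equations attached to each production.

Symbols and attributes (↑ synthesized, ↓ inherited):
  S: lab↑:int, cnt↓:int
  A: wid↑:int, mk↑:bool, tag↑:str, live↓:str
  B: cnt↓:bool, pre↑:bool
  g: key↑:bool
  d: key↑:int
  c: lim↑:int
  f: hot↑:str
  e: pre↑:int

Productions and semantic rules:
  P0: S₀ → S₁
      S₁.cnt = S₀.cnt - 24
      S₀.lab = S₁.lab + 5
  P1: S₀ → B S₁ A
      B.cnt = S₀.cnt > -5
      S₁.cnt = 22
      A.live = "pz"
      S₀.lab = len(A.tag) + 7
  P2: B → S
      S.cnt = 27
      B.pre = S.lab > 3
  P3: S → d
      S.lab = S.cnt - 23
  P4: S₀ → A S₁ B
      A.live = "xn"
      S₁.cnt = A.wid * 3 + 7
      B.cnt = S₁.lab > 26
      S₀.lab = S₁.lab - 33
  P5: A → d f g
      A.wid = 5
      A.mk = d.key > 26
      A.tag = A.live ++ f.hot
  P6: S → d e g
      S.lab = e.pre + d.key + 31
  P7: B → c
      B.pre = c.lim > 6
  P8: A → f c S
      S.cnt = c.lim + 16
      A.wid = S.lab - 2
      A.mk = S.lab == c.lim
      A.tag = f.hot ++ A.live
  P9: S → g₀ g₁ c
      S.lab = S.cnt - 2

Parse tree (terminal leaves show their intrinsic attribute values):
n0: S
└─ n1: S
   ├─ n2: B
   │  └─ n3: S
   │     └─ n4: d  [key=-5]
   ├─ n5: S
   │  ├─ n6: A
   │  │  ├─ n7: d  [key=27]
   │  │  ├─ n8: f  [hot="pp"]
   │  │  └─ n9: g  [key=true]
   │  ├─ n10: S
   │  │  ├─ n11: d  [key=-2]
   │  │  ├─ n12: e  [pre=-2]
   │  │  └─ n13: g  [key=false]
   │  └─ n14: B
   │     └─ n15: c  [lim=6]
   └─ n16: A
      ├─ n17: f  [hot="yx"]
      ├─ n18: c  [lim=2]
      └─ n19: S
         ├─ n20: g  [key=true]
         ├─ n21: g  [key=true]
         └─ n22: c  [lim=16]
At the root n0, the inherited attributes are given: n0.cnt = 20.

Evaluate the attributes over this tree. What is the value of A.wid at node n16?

1. n0.cnt = 20  [given at root]
2. n1.cnt = -4  [S₀.cnt - 24]
3. n2.cnt = true  [S₀.cnt > -5]
4. n3.cnt = 27  [27]
5. n4.key = -5  [terminal]
6. n3.lab = 4  [S.cnt - 23]
7. n2.pre = true  [S.lab > 3]
8. n5.cnt = 22  [22]
9. n6.live = "xn"  ["xn"]
10. n7.key = 27  [terminal]
11. n8.hot = "pp"  [terminal]
12. n9.key = true  [terminal]
13. n6.wid = 5  [5]
14. n6.mk = true  [d.key > 26]
15. n6.tag = "xnpp"  [A.live ++ f.hot]
16. n10.cnt = 22  [A.wid * 3 + 7]
17. n11.key = -2  [terminal]
18. n12.pre = -2  [terminal]
19. n13.key = false  [terminal]
20. n10.lab = 27  [e.pre + d.key + 31]
21. n14.cnt = true  [S₁.lab > 26]
22. n15.lim = 6  [terminal]
23. n14.pre = false  [c.lim > 6]
24. n5.lab = -6  [S₁.lab - 33]
25. n16.live = "pz"  ["pz"]
26. n17.hot = "yx"  [terminal]
27. n18.lim = 2  [terminal]
28. n19.cnt = 18  [c.lim + 16]
29. n20.key = true  [terminal]
30. n21.key = true  [terminal]
31. n22.lim = 16  [terminal]
32. n19.lab = 16  [S.cnt - 2]
33. n16.wid = 14  [S.lab - 2]
34. n16.mk = false  [S.lab == c.lim]
35. n16.tag = "yxpz"  [f.hot ++ A.live]
36. n1.lab = 11  [len(A.tag) + 7]
37. n0.lab = 16  [S₁.lab + 5]

14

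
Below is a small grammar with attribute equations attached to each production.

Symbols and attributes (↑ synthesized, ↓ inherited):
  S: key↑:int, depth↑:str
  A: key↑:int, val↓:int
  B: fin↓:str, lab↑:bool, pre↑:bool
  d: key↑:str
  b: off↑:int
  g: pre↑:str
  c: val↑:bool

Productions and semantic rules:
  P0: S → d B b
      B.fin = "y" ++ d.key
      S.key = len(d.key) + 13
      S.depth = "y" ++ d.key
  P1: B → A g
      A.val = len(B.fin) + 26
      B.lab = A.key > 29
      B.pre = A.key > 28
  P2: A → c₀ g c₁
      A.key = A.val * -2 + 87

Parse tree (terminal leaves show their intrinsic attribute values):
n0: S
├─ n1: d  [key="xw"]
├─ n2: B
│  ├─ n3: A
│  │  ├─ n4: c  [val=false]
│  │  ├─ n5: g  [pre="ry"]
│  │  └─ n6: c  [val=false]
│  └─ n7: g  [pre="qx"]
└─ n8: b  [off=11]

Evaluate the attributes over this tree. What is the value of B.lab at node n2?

1. n1.key = "xw"  [terminal]
2. n2.fin = "yxw"  ["y" ++ d.key]
3. n3.val = 29  [len(B.fin) + 26]
4. n4.val = false  [terminal]
5. n5.pre = "ry"  [terminal]
6. n6.val = false  [terminal]
7. n3.key = 29  [A.val * -2 + 87]
8. n7.pre = "qx"  [terminal]
9. n2.lab = false  [A.key > 29]
10. n2.pre = true  [A.key > 28]
11. n8.off = 11  [terminal]
12. n0.key = 15  [len(d.key) + 13]
13. n0.depth = "yxw"  ["y" ++ d.key]

false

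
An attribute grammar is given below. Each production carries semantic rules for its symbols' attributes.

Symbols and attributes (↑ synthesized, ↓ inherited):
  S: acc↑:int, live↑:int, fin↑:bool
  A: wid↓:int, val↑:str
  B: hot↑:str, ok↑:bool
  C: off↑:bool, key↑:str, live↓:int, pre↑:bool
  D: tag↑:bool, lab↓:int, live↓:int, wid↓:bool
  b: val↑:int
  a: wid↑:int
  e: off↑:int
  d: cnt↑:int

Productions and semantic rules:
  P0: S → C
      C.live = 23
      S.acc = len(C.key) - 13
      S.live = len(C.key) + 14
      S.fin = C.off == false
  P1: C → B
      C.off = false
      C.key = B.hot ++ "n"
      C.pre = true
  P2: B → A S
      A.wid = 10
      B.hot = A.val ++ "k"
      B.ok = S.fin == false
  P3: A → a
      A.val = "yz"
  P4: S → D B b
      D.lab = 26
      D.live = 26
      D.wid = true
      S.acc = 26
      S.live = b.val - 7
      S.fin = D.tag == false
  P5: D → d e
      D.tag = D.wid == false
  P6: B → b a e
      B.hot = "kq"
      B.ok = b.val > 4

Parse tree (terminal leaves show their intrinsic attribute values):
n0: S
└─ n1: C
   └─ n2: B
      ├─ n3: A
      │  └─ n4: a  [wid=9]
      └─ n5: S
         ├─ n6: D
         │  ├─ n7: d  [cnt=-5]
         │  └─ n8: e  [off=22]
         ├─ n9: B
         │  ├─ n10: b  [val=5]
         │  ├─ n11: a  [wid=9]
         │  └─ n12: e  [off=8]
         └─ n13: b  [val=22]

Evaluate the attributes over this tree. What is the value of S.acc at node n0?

-9

1. n1.live = 23  [23]
2. n3.wid = 10  [10]
3. n4.wid = 9  [terminal]
4. n3.val = "yz"  ["yz"]
5. n6.lab = 26  [26]
6. n6.live = 26  [26]
7. n6.wid = true  [true]
8. n7.cnt = -5  [terminal]
9. n8.off = 22  [terminal]
10. n6.tag = false  [D.wid == false]
11. n10.val = 5  [terminal]
12. n11.wid = 9  [terminal]
13. n12.off = 8  [terminal]
14. n9.hot = "kq"  ["kq"]
15. n9.ok = true  [b.val > 4]
16. n13.val = 22  [terminal]
17. n5.acc = 26  [26]
18. n5.live = 15  [b.val - 7]
19. n5.fin = true  [D.tag == false]
20. n2.hot = "yzk"  [A.val ++ "k"]
21. n2.ok = false  [S.fin == false]
22. n1.off = false  [false]
23. n1.key = "yzkn"  [B.hot ++ "n"]
24. n1.pre = true  [true]
25. n0.acc = -9  [len(C.key) - 13]
26. n0.live = 18  [len(C.key) + 14]
27. n0.fin = true  [C.off == false]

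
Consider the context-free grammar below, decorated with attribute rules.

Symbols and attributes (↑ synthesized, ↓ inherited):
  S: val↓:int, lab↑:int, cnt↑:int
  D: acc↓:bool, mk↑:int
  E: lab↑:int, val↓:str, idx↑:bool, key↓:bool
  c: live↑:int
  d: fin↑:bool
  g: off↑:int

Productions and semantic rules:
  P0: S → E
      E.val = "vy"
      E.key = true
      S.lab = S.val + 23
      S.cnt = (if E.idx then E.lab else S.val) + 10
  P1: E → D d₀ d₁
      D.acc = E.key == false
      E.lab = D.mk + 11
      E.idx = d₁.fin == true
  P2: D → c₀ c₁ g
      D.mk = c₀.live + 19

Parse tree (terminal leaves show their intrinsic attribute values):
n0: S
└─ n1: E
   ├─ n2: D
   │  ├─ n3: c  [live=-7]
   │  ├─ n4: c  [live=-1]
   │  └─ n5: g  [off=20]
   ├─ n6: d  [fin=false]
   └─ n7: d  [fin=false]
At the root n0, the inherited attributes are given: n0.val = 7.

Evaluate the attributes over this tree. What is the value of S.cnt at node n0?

1. n0.val = 7  [given at root]
2. n1.val = "vy"  ["vy"]
3. n1.key = true  [true]
4. n2.acc = false  [E.key == false]
5. n3.live = -7  [terminal]
6. n4.live = -1  [terminal]
7. n5.off = 20  [terminal]
8. n2.mk = 12  [c₀.live + 19]
9. n6.fin = false  [terminal]
10. n7.fin = false  [terminal]
11. n1.lab = 23  [D.mk + 11]
12. n1.idx = false  [d₁.fin == true]
13. n0.lab = 30  [S.val + 23]
14. n0.cnt = 17  [(if E.idx then E.lab else S.val) + 10]

17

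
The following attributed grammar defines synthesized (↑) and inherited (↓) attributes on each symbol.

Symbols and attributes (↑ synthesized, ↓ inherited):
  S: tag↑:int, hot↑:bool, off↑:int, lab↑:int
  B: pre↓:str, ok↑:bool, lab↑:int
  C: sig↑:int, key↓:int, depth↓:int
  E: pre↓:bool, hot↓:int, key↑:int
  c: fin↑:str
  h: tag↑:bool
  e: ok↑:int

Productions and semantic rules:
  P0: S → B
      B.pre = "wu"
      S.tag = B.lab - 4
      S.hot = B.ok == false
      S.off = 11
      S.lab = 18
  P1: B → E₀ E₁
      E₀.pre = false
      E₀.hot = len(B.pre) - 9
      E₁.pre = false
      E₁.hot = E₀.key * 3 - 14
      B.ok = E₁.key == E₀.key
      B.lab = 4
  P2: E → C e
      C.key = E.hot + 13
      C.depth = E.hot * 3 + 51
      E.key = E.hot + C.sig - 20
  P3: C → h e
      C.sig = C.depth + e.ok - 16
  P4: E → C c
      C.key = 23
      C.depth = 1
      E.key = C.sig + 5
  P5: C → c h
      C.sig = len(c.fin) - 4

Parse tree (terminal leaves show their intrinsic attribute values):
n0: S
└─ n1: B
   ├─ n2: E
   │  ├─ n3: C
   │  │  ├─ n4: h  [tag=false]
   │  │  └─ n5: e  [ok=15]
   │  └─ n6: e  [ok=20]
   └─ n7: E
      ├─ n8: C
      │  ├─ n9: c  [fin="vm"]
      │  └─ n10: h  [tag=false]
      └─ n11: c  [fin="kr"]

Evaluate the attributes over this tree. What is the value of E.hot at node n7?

-8

1. n1.pre = "wu"  ["wu"]
2. n2.pre = false  [false]
3. n2.hot = -7  [len(B.pre) - 9]
4. n3.key = 6  [E.hot + 13]
5. n3.depth = 30  [E.hot * 3 + 51]
6. n4.tag = false  [terminal]
7. n5.ok = 15  [terminal]
8. n3.sig = 29  [C.depth + e.ok - 16]
9. n6.ok = 20  [terminal]
10. n2.key = 2  [E.hot + C.sig - 20]
11. n7.pre = false  [false]
12. n7.hot = -8  [E₀.key * 3 - 14]
13. n8.key = 23  [23]
14. n8.depth = 1  [1]
15. n9.fin = "vm"  [terminal]
16. n10.tag = false  [terminal]
17. n8.sig = -2  [len(c.fin) - 4]
18. n11.fin = "kr"  [terminal]
19. n7.key = 3  [C.sig + 5]
20. n1.ok = false  [E₁.key == E₀.key]
21. n1.lab = 4  [4]
22. n0.tag = 0  [B.lab - 4]
23. n0.hot = true  [B.ok == false]
24. n0.off = 11  [11]
25. n0.lab = 18  [18]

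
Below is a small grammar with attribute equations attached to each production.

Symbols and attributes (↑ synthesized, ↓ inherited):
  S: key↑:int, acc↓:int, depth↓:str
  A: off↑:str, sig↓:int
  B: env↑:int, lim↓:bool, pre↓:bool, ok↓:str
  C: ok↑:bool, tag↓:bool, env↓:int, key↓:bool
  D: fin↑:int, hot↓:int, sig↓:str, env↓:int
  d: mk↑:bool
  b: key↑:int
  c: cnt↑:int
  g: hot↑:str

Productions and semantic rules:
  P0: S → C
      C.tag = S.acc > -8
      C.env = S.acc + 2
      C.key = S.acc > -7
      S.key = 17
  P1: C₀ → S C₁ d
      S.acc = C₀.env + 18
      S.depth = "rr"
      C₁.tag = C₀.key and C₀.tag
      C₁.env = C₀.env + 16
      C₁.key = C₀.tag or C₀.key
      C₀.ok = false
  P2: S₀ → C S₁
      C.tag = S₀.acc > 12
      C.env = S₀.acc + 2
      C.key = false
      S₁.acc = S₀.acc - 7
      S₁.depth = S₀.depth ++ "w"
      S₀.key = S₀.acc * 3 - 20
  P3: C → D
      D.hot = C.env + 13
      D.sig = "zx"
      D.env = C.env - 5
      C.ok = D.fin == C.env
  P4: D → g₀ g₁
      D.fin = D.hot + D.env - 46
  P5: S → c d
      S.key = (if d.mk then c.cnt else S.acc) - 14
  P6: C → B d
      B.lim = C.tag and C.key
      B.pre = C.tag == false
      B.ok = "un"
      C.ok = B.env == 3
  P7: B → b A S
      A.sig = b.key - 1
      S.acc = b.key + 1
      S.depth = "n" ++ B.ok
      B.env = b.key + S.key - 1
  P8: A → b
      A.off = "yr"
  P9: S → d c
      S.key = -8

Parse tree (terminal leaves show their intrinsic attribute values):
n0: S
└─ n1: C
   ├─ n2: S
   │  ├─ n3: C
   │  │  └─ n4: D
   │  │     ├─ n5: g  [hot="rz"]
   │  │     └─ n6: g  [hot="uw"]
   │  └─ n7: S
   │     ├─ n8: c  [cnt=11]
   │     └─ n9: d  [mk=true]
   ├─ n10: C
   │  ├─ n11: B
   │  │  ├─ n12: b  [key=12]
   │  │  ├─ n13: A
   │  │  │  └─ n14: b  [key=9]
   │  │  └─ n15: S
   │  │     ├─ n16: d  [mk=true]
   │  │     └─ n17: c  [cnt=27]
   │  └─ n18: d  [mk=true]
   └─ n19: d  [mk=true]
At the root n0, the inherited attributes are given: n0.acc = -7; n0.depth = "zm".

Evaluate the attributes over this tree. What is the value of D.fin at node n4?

-8

1. n0.acc = -7  [given at root]
2. n0.depth = "zm"  [given at root]
3. n1.tag = true  [S.acc > -8]
4. n1.env = -5  [S.acc + 2]
5. n1.key = false  [S.acc > -7]
6. n2.acc = 13  [C₀.env + 18]
7. n2.depth = "rr"  ["rr"]
8. n3.tag = true  [S₀.acc > 12]
9. n3.env = 15  [S₀.acc + 2]
10. n3.key = false  [false]
11. n4.hot = 28  [C.env + 13]
12. n4.sig = "zx"  ["zx"]
13. n4.env = 10  [C.env - 5]
14. n5.hot = "rz"  [terminal]
15. n6.hot = "uw"  [terminal]
16. n4.fin = -8  [D.hot + D.env - 46]
17. n3.ok = false  [D.fin == C.env]
18. n7.acc = 6  [S₀.acc - 7]
19. n7.depth = "rrw"  [S₀.depth ++ "w"]
20. n8.cnt = 11  [terminal]
21. n9.mk = true  [terminal]
22. n7.key = -3  [(if d.mk then c.cnt else S.acc) - 14]
23. n2.key = 19  [S₀.acc * 3 - 20]
24. n10.tag = false  [C₀.key and C₀.tag]
25. n10.env = 11  [C₀.env + 16]
26. n10.key = true  [C₀.tag or C₀.key]
27. n11.lim = false  [C.tag and C.key]
28. n11.pre = true  [C.tag == false]
29. n11.ok = "un"  ["un"]
30. n12.key = 12  [terminal]
31. n13.sig = 11  [b.key - 1]
32. n14.key = 9  [terminal]
33. n13.off = "yr"  ["yr"]
34. n15.acc = 13  [b.key + 1]
35. n15.depth = "nun"  ["n" ++ B.ok]
36. n16.mk = true  [terminal]
37. n17.cnt = 27  [terminal]
38. n15.key = -8  [-8]
39. n11.env = 3  [b.key + S.key - 1]
40. n18.mk = true  [terminal]
41. n10.ok = true  [B.env == 3]
42. n19.mk = true  [terminal]
43. n1.ok = false  [false]
44. n0.key = 17  [17]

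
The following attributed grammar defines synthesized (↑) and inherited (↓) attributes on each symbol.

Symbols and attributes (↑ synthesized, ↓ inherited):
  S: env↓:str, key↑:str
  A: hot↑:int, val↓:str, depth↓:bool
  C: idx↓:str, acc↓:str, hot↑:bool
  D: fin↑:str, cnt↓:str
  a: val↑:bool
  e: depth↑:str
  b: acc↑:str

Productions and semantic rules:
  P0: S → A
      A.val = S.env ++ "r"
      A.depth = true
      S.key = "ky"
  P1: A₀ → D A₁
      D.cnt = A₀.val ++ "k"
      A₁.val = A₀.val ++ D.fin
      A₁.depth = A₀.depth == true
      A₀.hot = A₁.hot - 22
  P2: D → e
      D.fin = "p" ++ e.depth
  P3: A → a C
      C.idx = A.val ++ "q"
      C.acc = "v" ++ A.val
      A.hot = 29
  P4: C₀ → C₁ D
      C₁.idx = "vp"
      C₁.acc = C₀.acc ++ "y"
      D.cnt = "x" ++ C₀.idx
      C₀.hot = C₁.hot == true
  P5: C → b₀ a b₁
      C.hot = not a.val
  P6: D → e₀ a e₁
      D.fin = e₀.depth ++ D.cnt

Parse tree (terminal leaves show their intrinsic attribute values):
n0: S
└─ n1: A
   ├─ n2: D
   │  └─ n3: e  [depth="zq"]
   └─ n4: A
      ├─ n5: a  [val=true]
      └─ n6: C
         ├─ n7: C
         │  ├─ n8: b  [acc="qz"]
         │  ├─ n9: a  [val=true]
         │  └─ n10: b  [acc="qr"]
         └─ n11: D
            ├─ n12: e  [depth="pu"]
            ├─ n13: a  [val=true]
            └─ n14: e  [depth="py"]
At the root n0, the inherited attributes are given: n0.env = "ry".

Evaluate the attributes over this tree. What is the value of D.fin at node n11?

"puxryrpzqq"

1. n0.env = "ry"  [given at root]
2. n1.val = "ryr"  [S.env ++ "r"]
3. n1.depth = true  [true]
4. n2.cnt = "ryrk"  [A₀.val ++ "k"]
5. n3.depth = "zq"  [terminal]
6. n2.fin = "pzq"  ["p" ++ e.depth]
7. n4.val = "ryrpzq"  [A₀.val ++ D.fin]
8. n4.depth = true  [A₀.depth == true]
9. n5.val = true  [terminal]
10. n6.idx = "ryrpzqq"  [A.val ++ "q"]
11. n6.acc = "vryrpzq"  ["v" ++ A.val]
12. n7.idx = "vp"  ["vp"]
13. n7.acc = "vryrpzqy"  [C₀.acc ++ "y"]
14. n8.acc = "qz"  [terminal]
15. n9.val = true  [terminal]
16. n10.acc = "qr"  [terminal]
17. n7.hot = false  [not a.val]
18. n11.cnt = "xryrpzqq"  ["x" ++ C₀.idx]
19. n12.depth = "pu"  [terminal]
20. n13.val = true  [terminal]
21. n14.depth = "py"  [terminal]
22. n11.fin = "puxryrpzqq"  [e₀.depth ++ D.cnt]
23. n6.hot = false  [C₁.hot == true]
24. n4.hot = 29  [29]
25. n1.hot = 7  [A₁.hot - 22]
26. n0.key = "ky"  ["ky"]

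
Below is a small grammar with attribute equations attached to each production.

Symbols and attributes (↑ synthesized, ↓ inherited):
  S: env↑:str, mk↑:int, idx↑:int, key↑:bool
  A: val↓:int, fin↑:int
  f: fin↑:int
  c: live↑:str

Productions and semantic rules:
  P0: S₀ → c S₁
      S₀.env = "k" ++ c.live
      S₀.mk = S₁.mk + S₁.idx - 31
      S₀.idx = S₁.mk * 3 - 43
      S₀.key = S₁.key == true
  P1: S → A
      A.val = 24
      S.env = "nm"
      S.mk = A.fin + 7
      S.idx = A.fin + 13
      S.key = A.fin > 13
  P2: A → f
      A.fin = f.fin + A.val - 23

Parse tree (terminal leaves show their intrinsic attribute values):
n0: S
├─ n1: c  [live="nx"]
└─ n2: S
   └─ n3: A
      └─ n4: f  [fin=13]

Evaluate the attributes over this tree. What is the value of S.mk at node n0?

17

1. n1.live = "nx"  [terminal]
2. n3.val = 24  [24]
3. n4.fin = 13  [terminal]
4. n3.fin = 14  [f.fin + A.val - 23]
5. n2.env = "nm"  ["nm"]
6. n2.mk = 21  [A.fin + 7]
7. n2.idx = 27  [A.fin + 13]
8. n2.key = true  [A.fin > 13]
9. n0.env = "knx"  ["k" ++ c.live]
10. n0.mk = 17  [S₁.mk + S₁.idx - 31]
11. n0.idx = 20  [S₁.mk * 3 - 43]
12. n0.key = true  [S₁.key == true]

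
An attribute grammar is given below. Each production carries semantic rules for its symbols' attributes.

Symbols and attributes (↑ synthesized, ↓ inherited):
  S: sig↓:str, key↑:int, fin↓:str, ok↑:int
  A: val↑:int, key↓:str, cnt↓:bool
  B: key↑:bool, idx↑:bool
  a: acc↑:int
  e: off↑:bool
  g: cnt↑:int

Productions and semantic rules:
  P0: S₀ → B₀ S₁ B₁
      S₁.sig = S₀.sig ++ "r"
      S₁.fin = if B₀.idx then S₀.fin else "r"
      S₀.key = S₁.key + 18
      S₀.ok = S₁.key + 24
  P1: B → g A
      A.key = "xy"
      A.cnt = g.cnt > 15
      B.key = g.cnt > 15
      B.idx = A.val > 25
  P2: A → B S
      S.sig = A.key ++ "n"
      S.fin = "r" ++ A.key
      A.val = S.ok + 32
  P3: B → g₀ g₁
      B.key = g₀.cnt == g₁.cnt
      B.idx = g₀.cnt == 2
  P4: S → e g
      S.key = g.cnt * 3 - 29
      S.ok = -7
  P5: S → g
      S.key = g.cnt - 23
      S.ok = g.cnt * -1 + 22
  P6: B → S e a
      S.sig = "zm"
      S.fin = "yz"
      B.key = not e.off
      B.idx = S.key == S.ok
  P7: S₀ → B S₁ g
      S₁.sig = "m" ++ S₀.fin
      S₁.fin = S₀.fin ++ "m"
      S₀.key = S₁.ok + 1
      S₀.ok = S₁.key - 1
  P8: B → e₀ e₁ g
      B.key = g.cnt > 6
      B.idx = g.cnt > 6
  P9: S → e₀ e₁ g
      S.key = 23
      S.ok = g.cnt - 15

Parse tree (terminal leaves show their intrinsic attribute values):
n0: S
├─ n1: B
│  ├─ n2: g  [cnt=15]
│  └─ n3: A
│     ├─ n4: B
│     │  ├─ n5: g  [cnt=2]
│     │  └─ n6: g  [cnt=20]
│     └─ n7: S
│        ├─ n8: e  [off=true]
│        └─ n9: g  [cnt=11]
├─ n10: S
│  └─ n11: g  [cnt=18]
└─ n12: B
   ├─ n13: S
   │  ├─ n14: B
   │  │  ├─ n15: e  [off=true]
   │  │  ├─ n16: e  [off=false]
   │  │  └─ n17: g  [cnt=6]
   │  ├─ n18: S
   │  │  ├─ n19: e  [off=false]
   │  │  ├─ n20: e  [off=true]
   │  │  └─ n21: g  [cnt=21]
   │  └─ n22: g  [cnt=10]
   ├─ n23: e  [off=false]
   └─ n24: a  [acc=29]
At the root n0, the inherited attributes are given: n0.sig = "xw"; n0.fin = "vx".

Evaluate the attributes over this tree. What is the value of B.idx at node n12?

1. n0.sig = "xw"  [given at root]
2. n0.fin = "vx"  [given at root]
3. n2.cnt = 15  [terminal]
4. n3.key = "xy"  ["xy"]
5. n3.cnt = false  [g.cnt > 15]
6. n5.cnt = 2  [terminal]
7. n6.cnt = 20  [terminal]
8. n4.key = false  [g₀.cnt == g₁.cnt]
9. n4.idx = true  [g₀.cnt == 2]
10. n7.sig = "xyn"  [A.key ++ "n"]
11. n7.fin = "rxy"  ["r" ++ A.key]
12. n8.off = true  [terminal]
13. n9.cnt = 11  [terminal]
14. n7.key = 4  [g.cnt * 3 - 29]
15. n7.ok = -7  [-7]
16. n3.val = 25  [S.ok + 32]
17. n1.key = false  [g.cnt > 15]
18. n1.idx = false  [A.val > 25]
19. n10.sig = "xwr"  [S₀.sig ++ "r"]
20. n10.fin = "r"  [if B₀.idx then S₀.fin else "r"]
21. n11.cnt = 18  [terminal]
22. n10.key = -5  [g.cnt - 23]
23. n10.ok = 4  [g.cnt * -1 + 22]
24. n13.sig = "zm"  ["zm"]
25. n13.fin = "yz"  ["yz"]
26. n15.off = true  [terminal]
27. n16.off = false  [terminal]
28. n17.cnt = 6  [terminal]
29. n14.key = false  [g.cnt > 6]
30. n14.idx = false  [g.cnt > 6]
31. n18.sig = "myz"  ["m" ++ S₀.fin]
32. n18.fin = "yzm"  [S₀.fin ++ "m"]
33. n19.off = false  [terminal]
34. n20.off = true  [terminal]
35. n21.cnt = 21  [terminal]
36. n18.key = 23  [23]
37. n18.ok = 6  [g.cnt - 15]
38. n22.cnt = 10  [terminal]
39. n13.key = 7  [S₁.ok + 1]
40. n13.ok = 22  [S₁.key - 1]
41. n23.off = false  [terminal]
42. n24.acc = 29  [terminal]
43. n12.key = true  [not e.off]
44. n12.idx = false  [S.key == S.ok]
45. n0.key = 13  [S₁.key + 18]
46. n0.ok = 19  [S₁.key + 24]

false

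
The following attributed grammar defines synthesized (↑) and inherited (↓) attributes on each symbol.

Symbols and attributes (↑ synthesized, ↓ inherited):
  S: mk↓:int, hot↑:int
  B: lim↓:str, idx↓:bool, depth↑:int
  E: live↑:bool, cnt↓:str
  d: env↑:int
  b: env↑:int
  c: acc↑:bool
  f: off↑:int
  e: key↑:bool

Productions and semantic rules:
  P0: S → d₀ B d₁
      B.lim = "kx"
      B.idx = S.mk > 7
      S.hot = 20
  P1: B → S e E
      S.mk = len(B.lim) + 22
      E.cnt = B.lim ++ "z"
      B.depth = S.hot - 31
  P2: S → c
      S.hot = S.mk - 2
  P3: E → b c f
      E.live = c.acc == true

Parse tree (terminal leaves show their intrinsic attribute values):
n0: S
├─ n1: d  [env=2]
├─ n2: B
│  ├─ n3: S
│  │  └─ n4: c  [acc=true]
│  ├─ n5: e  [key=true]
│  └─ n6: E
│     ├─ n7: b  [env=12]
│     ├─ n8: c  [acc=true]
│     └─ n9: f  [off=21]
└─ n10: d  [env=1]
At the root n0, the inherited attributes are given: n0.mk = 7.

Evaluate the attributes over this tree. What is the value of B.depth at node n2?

-9

1. n0.mk = 7  [given at root]
2. n1.env = 2  [terminal]
3. n2.lim = "kx"  ["kx"]
4. n2.idx = false  [S.mk > 7]
5. n3.mk = 24  [len(B.lim) + 22]
6. n4.acc = true  [terminal]
7. n3.hot = 22  [S.mk - 2]
8. n5.key = true  [terminal]
9. n6.cnt = "kxz"  [B.lim ++ "z"]
10. n7.env = 12  [terminal]
11. n8.acc = true  [terminal]
12. n9.off = 21  [terminal]
13. n6.live = true  [c.acc == true]
14. n2.depth = -9  [S.hot - 31]
15. n10.env = 1  [terminal]
16. n0.hot = 20  [20]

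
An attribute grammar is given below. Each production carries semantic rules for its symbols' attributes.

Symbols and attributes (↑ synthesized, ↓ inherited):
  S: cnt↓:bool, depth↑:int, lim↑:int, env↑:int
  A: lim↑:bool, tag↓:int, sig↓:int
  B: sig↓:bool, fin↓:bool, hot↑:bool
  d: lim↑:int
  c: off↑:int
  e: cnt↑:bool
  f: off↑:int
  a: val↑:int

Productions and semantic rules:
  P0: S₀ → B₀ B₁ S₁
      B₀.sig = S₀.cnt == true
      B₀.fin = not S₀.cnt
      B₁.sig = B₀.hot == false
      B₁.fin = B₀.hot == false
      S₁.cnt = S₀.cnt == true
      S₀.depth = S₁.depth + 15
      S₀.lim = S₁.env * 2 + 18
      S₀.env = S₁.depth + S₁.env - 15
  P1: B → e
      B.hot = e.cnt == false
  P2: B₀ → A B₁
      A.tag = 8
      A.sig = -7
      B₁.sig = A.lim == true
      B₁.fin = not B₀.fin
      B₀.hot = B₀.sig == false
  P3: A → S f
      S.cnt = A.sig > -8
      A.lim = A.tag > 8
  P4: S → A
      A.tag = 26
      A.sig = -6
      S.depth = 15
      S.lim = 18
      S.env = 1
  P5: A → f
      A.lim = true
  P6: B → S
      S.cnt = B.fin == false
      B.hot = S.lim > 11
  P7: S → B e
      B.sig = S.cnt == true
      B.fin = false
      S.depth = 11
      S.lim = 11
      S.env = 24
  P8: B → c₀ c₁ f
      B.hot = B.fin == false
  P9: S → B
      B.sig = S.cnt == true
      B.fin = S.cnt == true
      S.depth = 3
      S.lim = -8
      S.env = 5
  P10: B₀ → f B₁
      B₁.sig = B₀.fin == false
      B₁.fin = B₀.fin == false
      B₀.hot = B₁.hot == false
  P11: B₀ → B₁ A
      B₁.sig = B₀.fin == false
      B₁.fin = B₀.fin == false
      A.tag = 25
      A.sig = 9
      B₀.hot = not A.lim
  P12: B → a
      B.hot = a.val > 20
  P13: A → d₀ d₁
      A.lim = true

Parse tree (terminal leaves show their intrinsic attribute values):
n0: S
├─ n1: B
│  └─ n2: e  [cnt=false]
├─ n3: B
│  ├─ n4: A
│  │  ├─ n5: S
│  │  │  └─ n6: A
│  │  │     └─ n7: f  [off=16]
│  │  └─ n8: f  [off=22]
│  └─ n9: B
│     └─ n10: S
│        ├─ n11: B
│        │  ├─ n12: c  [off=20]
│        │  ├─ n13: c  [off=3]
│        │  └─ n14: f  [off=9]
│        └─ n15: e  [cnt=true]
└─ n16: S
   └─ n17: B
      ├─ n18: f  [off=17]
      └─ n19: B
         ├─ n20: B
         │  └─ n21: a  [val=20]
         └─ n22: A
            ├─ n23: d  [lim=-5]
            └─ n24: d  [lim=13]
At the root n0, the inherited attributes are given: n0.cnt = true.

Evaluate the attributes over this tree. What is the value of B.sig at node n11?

1. n0.cnt = true  [given at root]
2. n1.sig = true  [S₀.cnt == true]
3. n1.fin = false  [not S₀.cnt]
4. n2.cnt = false  [terminal]
5. n1.hot = true  [e.cnt == false]
6. n3.sig = false  [B₀.hot == false]
7. n3.fin = false  [B₀.hot == false]
8. n4.tag = 8  [8]
9. n4.sig = -7  [-7]
10. n5.cnt = true  [A.sig > -8]
11. n6.tag = 26  [26]
12. n6.sig = -6  [-6]
13. n7.off = 16  [terminal]
14. n6.lim = true  [true]
15. n5.depth = 15  [15]
16. n5.lim = 18  [18]
17. n5.env = 1  [1]
18. n8.off = 22  [terminal]
19. n4.lim = false  [A.tag > 8]
20. n9.sig = false  [A.lim == true]
21. n9.fin = true  [not B₀.fin]
22. n10.cnt = false  [B.fin == false]
23. n11.sig = false  [S.cnt == true]
24. n11.fin = false  [false]
25. n12.off = 20  [terminal]
26. n13.off = 3  [terminal]
27. n14.off = 9  [terminal]
28. n11.hot = true  [B.fin == false]
29. n15.cnt = true  [terminal]
30. n10.depth = 11  [11]
31. n10.lim = 11  [11]
32. n10.env = 24  [24]
33. n9.hot = false  [S.lim > 11]
34. n3.hot = true  [B₀.sig == false]
35. n16.cnt = true  [S₀.cnt == true]
36. n17.sig = true  [S.cnt == true]
37. n17.fin = true  [S.cnt == true]
38. n18.off = 17  [terminal]
39. n19.sig = false  [B₀.fin == false]
40. n19.fin = false  [B₀.fin == false]
41. n20.sig = true  [B₀.fin == false]
42. n20.fin = true  [B₀.fin == false]
43. n21.val = 20  [terminal]
44. n20.hot = false  [a.val > 20]
45. n22.tag = 25  [25]
46. n22.sig = 9  [9]
47. n23.lim = -5  [terminal]
48. n24.lim = 13  [terminal]
49. n22.lim = true  [true]
50. n19.hot = false  [not A.lim]
51. n17.hot = true  [B₁.hot == false]
52. n16.depth = 3  [3]
53. n16.lim = -8  [-8]
54. n16.env = 5  [5]
55. n0.depth = 18  [S₁.depth + 15]
56. n0.lim = 28  [S₁.env * 2 + 18]
57. n0.env = -7  [S₁.depth + S₁.env - 15]

false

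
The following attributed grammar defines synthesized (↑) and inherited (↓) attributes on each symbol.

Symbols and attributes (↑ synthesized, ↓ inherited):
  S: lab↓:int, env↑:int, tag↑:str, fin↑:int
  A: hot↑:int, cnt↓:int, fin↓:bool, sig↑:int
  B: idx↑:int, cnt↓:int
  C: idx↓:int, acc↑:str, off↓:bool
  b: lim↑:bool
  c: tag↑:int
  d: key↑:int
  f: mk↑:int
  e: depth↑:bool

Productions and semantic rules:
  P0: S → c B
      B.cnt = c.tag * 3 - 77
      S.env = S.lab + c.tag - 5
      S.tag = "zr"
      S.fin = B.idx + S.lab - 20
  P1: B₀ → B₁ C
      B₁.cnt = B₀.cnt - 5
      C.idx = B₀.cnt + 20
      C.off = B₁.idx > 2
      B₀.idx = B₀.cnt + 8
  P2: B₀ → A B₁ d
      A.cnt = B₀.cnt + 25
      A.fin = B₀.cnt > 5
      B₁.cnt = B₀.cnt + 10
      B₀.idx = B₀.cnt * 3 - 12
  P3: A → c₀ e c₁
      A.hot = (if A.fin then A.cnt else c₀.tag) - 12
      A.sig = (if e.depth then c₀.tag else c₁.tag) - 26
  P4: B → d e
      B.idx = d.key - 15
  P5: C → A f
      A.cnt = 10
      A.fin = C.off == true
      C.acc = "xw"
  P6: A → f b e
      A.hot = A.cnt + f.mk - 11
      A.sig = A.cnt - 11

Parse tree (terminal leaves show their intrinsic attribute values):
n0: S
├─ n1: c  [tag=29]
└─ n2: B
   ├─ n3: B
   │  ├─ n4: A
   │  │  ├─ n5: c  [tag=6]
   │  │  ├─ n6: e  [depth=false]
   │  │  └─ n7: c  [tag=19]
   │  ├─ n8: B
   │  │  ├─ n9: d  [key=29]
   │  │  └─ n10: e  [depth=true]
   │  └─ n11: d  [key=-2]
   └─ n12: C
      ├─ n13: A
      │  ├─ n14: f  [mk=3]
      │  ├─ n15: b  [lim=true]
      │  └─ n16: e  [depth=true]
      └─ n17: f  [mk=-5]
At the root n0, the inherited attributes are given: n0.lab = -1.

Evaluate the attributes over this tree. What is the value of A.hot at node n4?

1. n0.lab = -1  [given at root]
2. n1.tag = 29  [terminal]
3. n2.cnt = 10  [c.tag * 3 - 77]
4. n3.cnt = 5  [B₀.cnt - 5]
5. n4.cnt = 30  [B₀.cnt + 25]
6. n4.fin = false  [B₀.cnt > 5]
7. n5.tag = 6  [terminal]
8. n6.depth = false  [terminal]
9. n7.tag = 19  [terminal]
10. n4.hot = -6  [(if A.fin then A.cnt else c₀.tag) - 12]
11. n4.sig = -7  [(if e.depth then c₀.tag else c₁.tag) - 26]
12. n8.cnt = 15  [B₀.cnt + 10]
13. n9.key = 29  [terminal]
14. n10.depth = true  [terminal]
15. n8.idx = 14  [d.key - 15]
16. n11.key = -2  [terminal]
17. n3.idx = 3  [B₀.cnt * 3 - 12]
18. n12.idx = 30  [B₀.cnt + 20]
19. n12.off = true  [B₁.idx > 2]
20. n13.cnt = 10  [10]
21. n13.fin = true  [C.off == true]
22. n14.mk = 3  [terminal]
23. n15.lim = true  [terminal]
24. n16.depth = true  [terminal]
25. n13.hot = 2  [A.cnt + f.mk - 11]
26. n13.sig = -1  [A.cnt - 11]
27. n17.mk = -5  [terminal]
28. n12.acc = "xw"  ["xw"]
29. n2.idx = 18  [B₀.cnt + 8]
30. n0.env = 23  [S.lab + c.tag - 5]
31. n0.tag = "zr"  ["zr"]
32. n0.fin = -3  [B.idx + S.lab - 20]

-6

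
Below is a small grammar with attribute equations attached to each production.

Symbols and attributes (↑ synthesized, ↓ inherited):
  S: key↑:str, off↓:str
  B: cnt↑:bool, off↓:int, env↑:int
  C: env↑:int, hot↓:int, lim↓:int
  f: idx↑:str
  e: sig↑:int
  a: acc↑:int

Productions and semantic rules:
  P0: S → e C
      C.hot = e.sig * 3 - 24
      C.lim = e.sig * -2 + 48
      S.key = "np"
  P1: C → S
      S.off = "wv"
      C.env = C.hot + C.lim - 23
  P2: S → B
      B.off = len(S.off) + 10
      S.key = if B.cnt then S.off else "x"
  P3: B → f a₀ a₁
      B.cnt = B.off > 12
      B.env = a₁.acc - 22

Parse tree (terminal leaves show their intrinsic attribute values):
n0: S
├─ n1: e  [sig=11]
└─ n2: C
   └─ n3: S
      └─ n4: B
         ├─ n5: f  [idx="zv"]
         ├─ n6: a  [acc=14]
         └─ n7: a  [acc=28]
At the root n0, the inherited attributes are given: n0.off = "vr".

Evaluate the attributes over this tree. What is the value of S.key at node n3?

"x"

1. n0.off = "vr"  [given at root]
2. n1.sig = 11  [terminal]
3. n2.hot = 9  [e.sig * 3 - 24]
4. n2.lim = 26  [e.sig * -2 + 48]
5. n3.off = "wv"  ["wv"]
6. n4.off = 12  [len(S.off) + 10]
7. n5.idx = "zv"  [terminal]
8. n6.acc = 14  [terminal]
9. n7.acc = 28  [terminal]
10. n4.cnt = false  [B.off > 12]
11. n4.env = 6  [a₁.acc - 22]
12. n3.key = "x"  [if B.cnt then S.off else "x"]
13. n2.env = 12  [C.hot + C.lim - 23]
14. n0.key = "np"  ["np"]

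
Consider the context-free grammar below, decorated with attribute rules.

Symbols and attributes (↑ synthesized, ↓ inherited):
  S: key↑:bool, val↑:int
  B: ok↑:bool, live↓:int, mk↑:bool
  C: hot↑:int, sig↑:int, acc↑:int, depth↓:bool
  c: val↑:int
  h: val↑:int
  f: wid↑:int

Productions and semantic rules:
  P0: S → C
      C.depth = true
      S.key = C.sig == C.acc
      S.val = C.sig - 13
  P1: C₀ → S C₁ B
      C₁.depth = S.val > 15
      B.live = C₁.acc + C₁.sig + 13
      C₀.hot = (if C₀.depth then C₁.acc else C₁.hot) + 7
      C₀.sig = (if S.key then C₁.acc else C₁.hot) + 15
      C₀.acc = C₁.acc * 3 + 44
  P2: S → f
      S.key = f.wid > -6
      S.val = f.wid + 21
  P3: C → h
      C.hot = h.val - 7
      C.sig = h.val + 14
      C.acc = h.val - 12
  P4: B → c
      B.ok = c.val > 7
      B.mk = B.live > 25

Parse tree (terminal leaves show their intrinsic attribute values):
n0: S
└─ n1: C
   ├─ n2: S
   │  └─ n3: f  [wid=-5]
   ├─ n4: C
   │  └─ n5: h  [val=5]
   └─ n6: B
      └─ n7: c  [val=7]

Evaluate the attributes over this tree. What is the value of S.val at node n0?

-5

1. n1.depth = true  [true]
2. n3.wid = -5  [terminal]
3. n2.key = true  [f.wid > -6]
4. n2.val = 16  [f.wid + 21]
5. n4.depth = true  [S.val > 15]
6. n5.val = 5  [terminal]
7. n4.hot = -2  [h.val - 7]
8. n4.sig = 19  [h.val + 14]
9. n4.acc = -7  [h.val - 12]
10. n6.live = 25  [C₁.acc + C₁.sig + 13]
11. n7.val = 7  [terminal]
12. n6.ok = false  [c.val > 7]
13. n6.mk = false  [B.live > 25]
14. n1.hot = 0  [(if C₀.depth then C₁.acc else C₁.hot) + 7]
15. n1.sig = 8  [(if S.key then C₁.acc else C₁.hot) + 15]
16. n1.acc = 23  [C₁.acc * 3 + 44]
17. n0.key = false  [C.sig == C.acc]
18. n0.val = -5  [C.sig - 13]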